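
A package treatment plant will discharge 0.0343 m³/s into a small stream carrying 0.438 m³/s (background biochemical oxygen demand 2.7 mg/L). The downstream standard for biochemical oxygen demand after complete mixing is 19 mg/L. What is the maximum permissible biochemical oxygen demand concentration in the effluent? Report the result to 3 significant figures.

227 mg/L

At the limit, (Qr·Cr + Qe·Cₑ)/(Qr + Qe) = 19:
Cₑ = (0.4723·19 − 0.4380·2.700) / 0.03430 = 227.1 mg/L.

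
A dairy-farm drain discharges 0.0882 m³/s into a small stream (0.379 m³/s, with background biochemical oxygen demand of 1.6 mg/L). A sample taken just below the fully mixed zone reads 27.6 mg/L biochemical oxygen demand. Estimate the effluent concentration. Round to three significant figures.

Mass balance: 0.3790·1.600 + 0.08820·Cₑ = 0.4672·27.60
→ Cₑ = (0.4672·27.60 − 0.3790·1.600) / 0.08820 = 139.3 mg/L.

139 mg/L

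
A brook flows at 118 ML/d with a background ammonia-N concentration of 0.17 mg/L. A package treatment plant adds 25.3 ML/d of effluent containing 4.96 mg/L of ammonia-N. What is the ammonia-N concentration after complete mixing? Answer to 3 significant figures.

Conservation of mass: C = (118.0·0.1700 + 25.30·4.960) / 143.3 = 145.5/143.3 = 1.016 mg/L.

1.02 mg/L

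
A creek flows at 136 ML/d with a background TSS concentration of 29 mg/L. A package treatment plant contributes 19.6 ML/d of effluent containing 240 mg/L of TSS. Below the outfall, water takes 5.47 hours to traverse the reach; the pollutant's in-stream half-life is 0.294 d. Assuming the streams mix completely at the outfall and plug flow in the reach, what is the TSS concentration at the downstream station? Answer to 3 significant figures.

Mixed concentration C = ΣQC/ΣQ = (136.0·29.00 + 19.60·240.0) / 155.6 = 8648/155.6 = 55.58 mg/L.
Half-life 0.294 d → k = ln 2 / 0.294 = 2.358 d⁻¹.
After decay, C = 55.58 × e^(−kt) = 55.58 × 0.5843 = 32.47 mg/L.

32.5 mg/L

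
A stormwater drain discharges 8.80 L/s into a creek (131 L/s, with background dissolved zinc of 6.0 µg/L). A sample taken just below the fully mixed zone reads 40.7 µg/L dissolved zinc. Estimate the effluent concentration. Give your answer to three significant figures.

Mass balance: 131.0·6.000 + 8.800·Cₑ = 139.8·40.70
→ Cₑ = (139.8·40.70 − 131.0·6.000) / 8.800 = 557.3 µg/L.

557 µg/L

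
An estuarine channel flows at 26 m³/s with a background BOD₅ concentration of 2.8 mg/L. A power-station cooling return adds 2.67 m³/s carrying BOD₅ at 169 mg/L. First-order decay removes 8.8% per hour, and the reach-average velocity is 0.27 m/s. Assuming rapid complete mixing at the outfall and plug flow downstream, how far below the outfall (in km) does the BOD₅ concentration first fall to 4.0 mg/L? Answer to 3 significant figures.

Conservation of mass: C = (26.00·2.800 + 2.670·169.0) / 28.67 = 524.0/28.67 = 18.28 mg/L.
8.8%/h lost → k = −ln(1 − 0.088) = 0.09212 h⁻¹.
Set 18.28·exp(−k·t) = 4.0 → t = ln(18.28/4.0)/k = 59380 s = 16.49 h.
Distance = v·t = 0.27·59380 = 16030 m = 16.03 km.

16.0 km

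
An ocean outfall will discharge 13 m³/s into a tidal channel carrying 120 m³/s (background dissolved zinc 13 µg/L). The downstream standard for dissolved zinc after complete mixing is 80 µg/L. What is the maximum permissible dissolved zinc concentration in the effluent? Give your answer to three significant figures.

698 µg/L

At the limit, (Qr·Cr + Qe·Cₑ)/(Qr + Qe) = 80:
Cₑ = (133.0·80 − 120.0·13.00) / 13.00 = 698.5 µg/L.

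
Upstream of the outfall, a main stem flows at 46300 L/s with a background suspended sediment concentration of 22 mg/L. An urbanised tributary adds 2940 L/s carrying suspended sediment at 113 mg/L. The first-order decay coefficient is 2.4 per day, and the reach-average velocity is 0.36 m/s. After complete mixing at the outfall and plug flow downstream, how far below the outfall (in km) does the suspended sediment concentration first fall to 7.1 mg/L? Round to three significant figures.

Conservation of mass: C = (46300·22.00 + 2940·113.0) / 49240 = 1351000/49240 = 27.43 mg/L.
Set 27.43·exp(−k·t) = 7.1 → t = ln(27.43/7.1)/k = 48660 s = 13.52 h.
Distance = v·t = 0.36·48660 = 17520 m = 17.52 km.

17.5 km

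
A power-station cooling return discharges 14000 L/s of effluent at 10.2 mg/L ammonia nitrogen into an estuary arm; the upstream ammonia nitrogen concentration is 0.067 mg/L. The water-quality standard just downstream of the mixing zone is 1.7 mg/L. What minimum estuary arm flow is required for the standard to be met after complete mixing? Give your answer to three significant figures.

Set C_mix = 1.7: (Q·0.06700 + 14000·10.20) / (Q + 14000) = 1.7
→ Q = 14000·(10.20 − 1.7)/(1.7 − 0.06700) = 72870 L/s.

72900 L/s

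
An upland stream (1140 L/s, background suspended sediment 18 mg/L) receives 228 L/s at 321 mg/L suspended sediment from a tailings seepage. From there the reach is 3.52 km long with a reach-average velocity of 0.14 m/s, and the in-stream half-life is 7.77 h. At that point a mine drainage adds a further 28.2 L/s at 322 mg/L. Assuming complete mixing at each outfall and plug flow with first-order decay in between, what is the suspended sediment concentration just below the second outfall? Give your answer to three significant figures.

42.5 mg/L

Mass balance: C = (1140·18.00 + 228.0·321.0) / 1368 = 93710/1368 = 68.50 mg/L; combined flow 1368 L/s.
Travel time t = 3.52·1000 / 0.14 = 25140 s = 6.984 h.
Half-life 7.77 h → k = ln 2 / 7.77 = 0.08921 h⁻¹ = 2.141 d⁻¹.
First-order decay: C = 68.50·exp(−k·t) = 68.50·0.5363 = 36.74 mg/L.
At the second outfall, C = (1368·36.74 + 28.20·322.0) / (1368 + 28.20) = 42.50 mg/L.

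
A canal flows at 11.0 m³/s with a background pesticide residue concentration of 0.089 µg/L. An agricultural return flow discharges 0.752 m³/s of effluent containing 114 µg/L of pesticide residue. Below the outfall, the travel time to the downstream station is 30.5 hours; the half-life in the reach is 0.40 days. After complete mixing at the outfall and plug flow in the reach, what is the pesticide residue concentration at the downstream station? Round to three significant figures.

Flow-weighted average: C = (11.00·0.08900 + 0.7520·114.0) / 11.75 = 86.71/11.75 = 7.378 µg/L.
Half-life 0.40 d → k = ln 2 / 0.40 = 1.733 d⁻¹.
Applying C = C₀e^(−kt): 7.378 × 0.1106 = 0.8157 µg/L.

0.816 µg/L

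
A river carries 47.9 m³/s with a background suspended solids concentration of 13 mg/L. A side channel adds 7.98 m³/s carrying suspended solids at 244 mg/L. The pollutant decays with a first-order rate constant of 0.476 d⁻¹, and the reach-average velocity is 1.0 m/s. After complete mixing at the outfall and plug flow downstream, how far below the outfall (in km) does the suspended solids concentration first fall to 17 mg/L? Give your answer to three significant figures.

181 km

Mixed concentration C = ΣQC/ΣQ = (47.90·13.00 + 7.980·244.0) / 55.88 = 2570/55.88 = 45.99 mg/L.
Set 45.99·exp(−k·t) = 17 → t = ln(45.99/17)/k = 180600 s = 50.18 h.
Distance = v·t = 1.0·180600 = 180600 m = 180.6 km.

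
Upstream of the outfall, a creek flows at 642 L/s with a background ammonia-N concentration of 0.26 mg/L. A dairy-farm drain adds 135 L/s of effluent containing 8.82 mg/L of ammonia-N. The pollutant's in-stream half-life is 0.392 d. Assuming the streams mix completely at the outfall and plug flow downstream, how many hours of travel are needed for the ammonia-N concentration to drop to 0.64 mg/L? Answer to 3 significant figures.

13.6 h

Flow-weighted average: C = (642.0·0.2600 + 135.0·8.820) / 777.0 = 1358/777.0 = 1.747 mg/L.
Half-life 0.392 d → k = ln 2 / 0.392 = 1.768 d⁻¹.
1.747·exp(−k·t) = 0.64 → t = ln(1.747/0.64)/k = 49070 s = 13.63 h.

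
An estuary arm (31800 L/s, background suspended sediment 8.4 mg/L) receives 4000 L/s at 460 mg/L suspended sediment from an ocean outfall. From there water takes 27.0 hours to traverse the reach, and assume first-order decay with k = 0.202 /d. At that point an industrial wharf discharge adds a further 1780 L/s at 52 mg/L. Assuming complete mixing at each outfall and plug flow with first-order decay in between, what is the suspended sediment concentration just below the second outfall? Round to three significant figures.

Mixed concentration C = ΣQC/ΣQ = (31800·8.400 + 4000·460.0) / 35800 = 2107000/35800 = 58.86 mg/L; combined flow 35800 L/s.
Applying C = C₀e^(−kt): 58.86 × 0.7967 = 46.89 mg/L.
Second outfall: C = (35800·46.89 + 1780·52.00)/37580 = 47.14 mg/L.

47.1 mg/L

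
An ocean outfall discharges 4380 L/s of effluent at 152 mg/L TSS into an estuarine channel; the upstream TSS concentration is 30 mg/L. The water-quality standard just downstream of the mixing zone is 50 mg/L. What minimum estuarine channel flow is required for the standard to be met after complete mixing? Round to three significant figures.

Set C_mix = 50: (Q·30.00 + 4380·152.0) / (Q + 4380) = 50
→ Q = 4380·(152.0 − 50)/(50 − 30.00) = 22340 L/s.

22300 L/s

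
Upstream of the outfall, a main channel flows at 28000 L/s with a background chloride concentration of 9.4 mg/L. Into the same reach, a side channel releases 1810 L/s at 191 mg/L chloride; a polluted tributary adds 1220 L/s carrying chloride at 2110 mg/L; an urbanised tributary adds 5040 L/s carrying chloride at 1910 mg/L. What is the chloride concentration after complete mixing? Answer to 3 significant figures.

355 mg/L

Conservation of mass: C = (28000·9.400 + 1810·191.0 + 1220·2110 + 5040·1910) / 36070 = 12810000/36070 = 355.1 mg/L.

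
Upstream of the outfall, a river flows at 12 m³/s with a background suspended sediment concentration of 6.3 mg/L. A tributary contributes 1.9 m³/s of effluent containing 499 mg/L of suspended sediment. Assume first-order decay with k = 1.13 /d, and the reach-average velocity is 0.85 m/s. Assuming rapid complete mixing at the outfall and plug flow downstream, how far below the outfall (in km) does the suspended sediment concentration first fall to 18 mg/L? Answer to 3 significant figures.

After mixing, C = (12.00·6.300 + 1.900·499.0) / 13.90 = 1024/13.90 = 73.65 mg/L.
Set 73.65·exp(−k·t) = 18 → t = ln(73.65/18)/k = 107700 s = 29.92 h.
Distance = v·t = 0.85·107700 = 91570 m = 91.57 km.

91.6 km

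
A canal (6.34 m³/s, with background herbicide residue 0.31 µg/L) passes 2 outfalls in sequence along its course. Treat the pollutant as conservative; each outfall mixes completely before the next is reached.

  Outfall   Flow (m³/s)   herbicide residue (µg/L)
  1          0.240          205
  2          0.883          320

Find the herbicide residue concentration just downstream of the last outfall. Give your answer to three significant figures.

44.7 µg/L

Outfall 1: combined Q = 6.580 m³/s; C = (6.340·0.3100 + 0.2400·205.0)/6.580 = 7.776 µg/L.
Outfall 2: combined Q = 7.463 m³/s; C = (6.580·7.776 + 0.8830·320.0)/7.463 = 44.72 µg/L.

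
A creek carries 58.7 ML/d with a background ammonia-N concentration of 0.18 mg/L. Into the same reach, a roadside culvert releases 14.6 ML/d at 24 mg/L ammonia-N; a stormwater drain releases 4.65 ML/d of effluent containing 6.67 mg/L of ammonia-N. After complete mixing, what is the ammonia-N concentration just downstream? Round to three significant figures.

After mixing, C = (58.70·0.1800 + 14.60·24.00 + 4.650·6.670) / 77.95 = 392.0/77.95 = 5.029 mg/L.

5.03 mg/L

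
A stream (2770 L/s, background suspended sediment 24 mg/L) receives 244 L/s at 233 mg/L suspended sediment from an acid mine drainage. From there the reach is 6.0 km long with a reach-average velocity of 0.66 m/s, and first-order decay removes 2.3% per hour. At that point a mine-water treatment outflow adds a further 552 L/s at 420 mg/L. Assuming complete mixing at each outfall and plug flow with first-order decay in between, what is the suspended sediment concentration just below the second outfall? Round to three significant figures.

Flow-weighted average: C = (2770·24.00 + 244.0·233.0) / 3014 = 123300/3014 = 40.92 mg/L; combined flow 3014 L/s.
Travel time t = 6.0·1000 / 0.66 = 9091 s = 2.525 h.
2.3%/h lost → k = −ln(1 − 0.023) = 0.02327 h⁻¹.
After decay, C = 40.92 × e^(−kt) = 40.92 × 0.9429 = 38.58 mg/L.
At the second outfall, C = (3014·38.58 + 552.0·420.0) / (3014 + 552.0) = 97.63 mg/L.

97.6 mg/L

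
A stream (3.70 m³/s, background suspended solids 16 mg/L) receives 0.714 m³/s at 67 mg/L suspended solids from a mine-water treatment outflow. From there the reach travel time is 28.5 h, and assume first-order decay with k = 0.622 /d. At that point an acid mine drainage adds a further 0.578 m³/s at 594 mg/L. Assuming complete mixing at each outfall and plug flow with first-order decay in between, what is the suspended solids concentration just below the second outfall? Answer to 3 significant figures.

79.0 mg/L

After mixing, C = (3.700·16.00 + 0.7140·67.00) / 4.414 = 107.0/4.414 = 24.25 mg/L; combined flow 4.414 m³/s.
After decay, C = 24.25 × e^(−kt) = 24.25 × 0.4778 = 11.59 mg/L.
At the second outfall, C = (4.414·11.59 + 0.5780·594.0) / (4.414 + 0.5780) = 79.02 mg/L.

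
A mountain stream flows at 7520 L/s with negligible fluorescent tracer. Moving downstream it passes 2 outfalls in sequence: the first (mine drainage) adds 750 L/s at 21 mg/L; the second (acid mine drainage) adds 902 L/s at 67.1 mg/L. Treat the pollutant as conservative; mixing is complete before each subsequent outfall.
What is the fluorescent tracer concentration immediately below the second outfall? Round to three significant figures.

8.32 mg/L

After outfall 1: Q = 7520 + 750.0 = 8270 L/s; C = (7520·0 + 750.0·21.00)/8270 = 1.904 mg/L.
After outfall 2: Q = 8270 + 902.0 = 9172 L/s; C = (8270·1.904 + 902.0·67.10)/9172 = 8.316 mg/L.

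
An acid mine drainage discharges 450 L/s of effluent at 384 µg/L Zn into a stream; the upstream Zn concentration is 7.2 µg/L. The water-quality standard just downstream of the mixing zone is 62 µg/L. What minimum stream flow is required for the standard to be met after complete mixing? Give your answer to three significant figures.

2640 L/s

Set C_mix = 62: (Q·7.200 + 450.0·384.0) / (Q + 450.0) = 62
→ Q = 450.0·(384.0 − 62)/(62 − 7.200) = 2644 L/s.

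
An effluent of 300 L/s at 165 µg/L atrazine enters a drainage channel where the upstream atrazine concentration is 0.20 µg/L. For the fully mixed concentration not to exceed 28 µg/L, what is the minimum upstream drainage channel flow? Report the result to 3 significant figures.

1480 L/s

Set C_mix = 28: (Q·0.2000 + 300.0·165.0) / (Q + 300.0) = 28
→ Q = 300.0·(165.0 − 28)/(28 − 0.2000) = 1478 L/s.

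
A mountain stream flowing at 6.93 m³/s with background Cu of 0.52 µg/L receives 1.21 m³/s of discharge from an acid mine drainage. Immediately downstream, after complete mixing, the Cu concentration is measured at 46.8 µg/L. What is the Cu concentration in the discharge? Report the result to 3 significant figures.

Mass balance: 6.930·0.5200 + 1.210·Cₑ = 8.140·46.80
→ Cₑ = (8.140·46.80 − 6.930·0.5200) / 1.210 = 311.9 µg/L.

312 µg/L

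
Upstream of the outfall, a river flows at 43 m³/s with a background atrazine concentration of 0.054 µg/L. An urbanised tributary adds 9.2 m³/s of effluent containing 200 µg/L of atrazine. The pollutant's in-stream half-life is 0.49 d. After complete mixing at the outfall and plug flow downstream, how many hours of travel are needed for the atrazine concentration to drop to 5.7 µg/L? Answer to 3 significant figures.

30.9 h

Mixed concentration C = ΣQC/ΣQ = (43.00·0.05400 + 9.200·200.0) / 52.20 = 1842/52.20 = 35.29 µg/L.
Half-life 0.49 d → k = ln 2 / 0.49 = 1.415 d⁻¹.
35.29·exp(−k·t) = 5.7 → t = ln(35.29/5.7)/k = 111400 s = 30.93 h.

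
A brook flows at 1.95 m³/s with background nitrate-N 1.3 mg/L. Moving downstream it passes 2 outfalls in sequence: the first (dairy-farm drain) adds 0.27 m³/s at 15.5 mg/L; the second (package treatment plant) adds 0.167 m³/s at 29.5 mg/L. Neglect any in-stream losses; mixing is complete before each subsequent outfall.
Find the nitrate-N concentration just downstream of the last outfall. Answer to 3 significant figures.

4.88 mg/L

Outfall 1: combined Q = 2.220 m³/s; C = (1.950·1.300 + 0.2700·15.50)/2.220 = 3.027 mg/L.
Outfall 2: combined Q = 2.387 m³/s; C = (2.220·3.027 + 0.1670·29.50)/2.387 = 4.879 mg/L.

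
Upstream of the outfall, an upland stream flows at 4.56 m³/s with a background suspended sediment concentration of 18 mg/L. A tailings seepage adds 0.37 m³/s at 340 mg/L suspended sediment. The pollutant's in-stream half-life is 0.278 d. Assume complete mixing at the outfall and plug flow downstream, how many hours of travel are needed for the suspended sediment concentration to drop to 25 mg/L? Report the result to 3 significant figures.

5.03 h

Mass balance: C = (4.560·18.00 + 0.3700·340.0) / 4.930 = 207.9/4.930 = 42.17 mg/L.
Half-life 0.278 d → k = ln 2 / 0.278 = 2.493 d⁻¹.
42.17·exp(−k·t) = 25 → t = ln(42.17/25)/k = 18110 s = 5.032 h.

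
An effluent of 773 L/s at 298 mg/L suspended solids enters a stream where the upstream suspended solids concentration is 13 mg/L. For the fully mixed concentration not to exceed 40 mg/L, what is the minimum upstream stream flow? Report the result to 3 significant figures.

Set C_mix = 40: (Q·13.00 + 773.0·298.0) / (Q + 773.0) = 40
→ Q = 773.0·(298.0 − 40)/(40 − 13.00) = 7386 L/s.

7390 L/s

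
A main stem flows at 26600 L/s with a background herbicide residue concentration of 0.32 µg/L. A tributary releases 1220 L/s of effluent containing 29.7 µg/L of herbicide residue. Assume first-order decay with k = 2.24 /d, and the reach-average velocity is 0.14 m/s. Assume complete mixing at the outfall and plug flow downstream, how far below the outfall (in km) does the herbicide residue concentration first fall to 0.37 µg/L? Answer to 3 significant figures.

7.94 km

Mixed concentration C = ΣQC/ΣQ = (26600·0.3200 + 1220·29.70) / 27820 = 44750/27820 = 1.608 µg/L.
Set 1.608·exp(−k·t) = 0.37 → t = ln(1.608/0.37)/k = 56680 s = 15.74 h.
Distance = v·t = 0.14·56680 = 7935 m = 7.935 km.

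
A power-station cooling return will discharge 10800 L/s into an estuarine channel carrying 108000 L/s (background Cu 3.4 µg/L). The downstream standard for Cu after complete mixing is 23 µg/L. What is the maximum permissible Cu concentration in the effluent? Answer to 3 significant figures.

219 µg/L

At the limit, (Qr·Cr + Qe·Cₑ)/(Qr + Qe) = 23:
Cₑ = (118800·23 − 108000·3.400) / 10800 = 219.0 µg/L.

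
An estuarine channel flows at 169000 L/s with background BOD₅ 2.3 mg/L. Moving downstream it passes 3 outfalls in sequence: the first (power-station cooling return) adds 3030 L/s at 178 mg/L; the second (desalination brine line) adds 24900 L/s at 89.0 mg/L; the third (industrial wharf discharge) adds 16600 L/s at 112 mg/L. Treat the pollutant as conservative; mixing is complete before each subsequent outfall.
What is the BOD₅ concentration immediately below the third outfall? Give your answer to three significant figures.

23.4 mg/L

After outfall 1: Q = 169000 + 3030 = 172000 L/s; C = (169000·2.300 + 3030·178.0)/172000 = 5.395 mg/L.
After outfall 2: Q = 172000 + 24900 = 196900 L/s; C = (172000·5.395 + 24900·89.00)/196900 = 15.97 mg/L.
After outfall 3: Q = 196900 + 16600 = 213500 L/s; C = (196900·15.97 + 16600·112.0)/213500 = 23.43 mg/L.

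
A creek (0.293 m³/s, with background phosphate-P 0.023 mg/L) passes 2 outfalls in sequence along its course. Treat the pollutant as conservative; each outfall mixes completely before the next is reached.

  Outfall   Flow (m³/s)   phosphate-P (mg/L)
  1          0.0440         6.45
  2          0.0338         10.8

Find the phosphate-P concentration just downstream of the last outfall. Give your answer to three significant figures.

Below outfall 1: Q → 0.3370 m³/s, C = (0.2930·0.02300 + 0.04400·6.450)/0.3370 = 0.8621 mg/L.
Below outfall 2: Q → 0.3708 m³/s, C = (0.3370·0.8621 + 0.03380·10.80)/0.3708 = 1.768 mg/L.

1.77 mg/L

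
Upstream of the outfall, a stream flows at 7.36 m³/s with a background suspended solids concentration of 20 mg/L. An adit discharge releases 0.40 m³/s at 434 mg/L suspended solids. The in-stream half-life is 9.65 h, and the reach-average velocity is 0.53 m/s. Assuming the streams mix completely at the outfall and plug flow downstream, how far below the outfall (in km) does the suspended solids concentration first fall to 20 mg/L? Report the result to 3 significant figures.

Mixed concentration C = ΣQC/ΣQ = (7.360·20.00 + 0.4000·434.0) / 7.760 = 320.8/7.760 = 41.34 mg/L.
Half-life 9.65 h → k = ln 2 / 9.65 = 0.07183 h⁻¹ = 1.724 d⁻¹.
Set 41.34·exp(−k·t) = 20 → t = ln(41.34/20)/k = 36390 s = 10.11 h.
Distance = v·t = 0.53·36390 = 19290 m = 19.29 km.

19.3 km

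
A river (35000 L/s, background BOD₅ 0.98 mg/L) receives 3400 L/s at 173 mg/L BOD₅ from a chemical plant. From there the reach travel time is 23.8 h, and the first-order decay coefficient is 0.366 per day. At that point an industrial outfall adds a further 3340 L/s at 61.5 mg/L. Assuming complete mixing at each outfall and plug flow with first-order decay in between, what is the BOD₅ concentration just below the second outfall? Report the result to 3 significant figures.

Flow-weighted average: C = (35000·0.9800 + 3400·173.0) / 38400 = 622500/38400 = 16.21 mg/L; combined flow 38400 L/s.
After decay, C = 16.21 × e^(−kt) = 16.21 × 0.6956 = 11.28 mg/L.
At the second outfall, C = (38400·11.28 + 3340·61.50) / (38400 + 3340) = 15.30 mg/L.

15.3 mg/L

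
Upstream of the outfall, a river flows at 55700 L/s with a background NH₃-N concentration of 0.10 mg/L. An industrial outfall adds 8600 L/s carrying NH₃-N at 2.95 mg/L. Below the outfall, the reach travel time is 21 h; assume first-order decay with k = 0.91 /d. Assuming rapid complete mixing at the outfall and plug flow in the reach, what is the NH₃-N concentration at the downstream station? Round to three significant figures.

0.217 mg/L

Conservation of mass: C = (55700·0.1000 + 8600·2.950) / 64300 = 30940/64300 = 0.4812 mg/L.
After decay, C = 0.4812 × e^(−kt) = 0.4812 × 0.4510 = 0.2170 mg/L.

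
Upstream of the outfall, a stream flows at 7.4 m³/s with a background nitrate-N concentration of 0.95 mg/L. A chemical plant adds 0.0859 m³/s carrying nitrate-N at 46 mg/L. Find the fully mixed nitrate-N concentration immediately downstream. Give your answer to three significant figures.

Mass balance: C = (7.400·0.9500 + 0.08590·46.00) / 7.486 = 10.98/7.486 = 1.467 mg/L.

1.47 mg/L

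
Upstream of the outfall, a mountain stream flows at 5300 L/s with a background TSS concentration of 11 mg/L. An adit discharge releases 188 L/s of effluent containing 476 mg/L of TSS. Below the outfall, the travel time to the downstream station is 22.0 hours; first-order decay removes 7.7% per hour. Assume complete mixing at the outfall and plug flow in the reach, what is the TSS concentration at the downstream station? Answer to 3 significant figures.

Mass balance: C = (5300·11.00 + 188.0·476.0) / 5488 = 147800/5488 = 26.93 mg/L.
7.7%/h lost → k = −ln(1 − 0.077) = 0.08013 h⁻¹.
After decay, C = 26.93 × e^(−kt) = 26.93 × 0.1716 = 4.620 mg/L.

4.62 mg/L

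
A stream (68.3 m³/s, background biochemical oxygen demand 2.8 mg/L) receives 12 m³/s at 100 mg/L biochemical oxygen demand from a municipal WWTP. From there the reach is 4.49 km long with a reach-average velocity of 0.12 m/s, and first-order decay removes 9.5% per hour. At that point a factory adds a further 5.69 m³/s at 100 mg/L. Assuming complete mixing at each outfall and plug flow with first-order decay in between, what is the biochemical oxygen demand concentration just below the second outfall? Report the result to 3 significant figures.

Flow-weighted average: C = (68.30·2.800 + 12.00·100.0) / 80.30 = 1391/80.30 = 17.33 mg/L; combined flow 80.30 m³/s.
Travel time t = 4.49·1000 / 0.12 = 37420 s = 10.39 h.
9.5%/h lost → k = −ln(1 − 0.095) = 0.09982 h⁻¹.
First-order decay: C = 17.33·exp(−k·t) = 17.33·0.3543 = 6.139 mg/L.
Second outfall: C = (80.30·6.139 + 5.690·100.0)/85.99 = 12.35 mg/L.

12.4 mg/L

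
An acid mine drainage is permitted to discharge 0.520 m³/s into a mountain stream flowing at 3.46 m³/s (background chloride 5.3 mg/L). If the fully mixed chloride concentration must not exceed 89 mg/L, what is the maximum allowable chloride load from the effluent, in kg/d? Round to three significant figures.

29000 kg/d

Mass balance at the limit: 3.460·5.300 + 0.5200·Cₑ = 3.980·89 → Cₑ = 645.9 mg/L.
Load = 0.5200 m³/s × 645.9 g/m³ × 86 400 s/d = 29020 kg/d.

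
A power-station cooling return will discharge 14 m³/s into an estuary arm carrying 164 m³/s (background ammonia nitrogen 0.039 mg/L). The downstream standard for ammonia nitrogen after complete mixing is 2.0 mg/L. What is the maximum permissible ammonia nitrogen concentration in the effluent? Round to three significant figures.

At the limit, (Qr·Cr + Qe·Cₑ)/(Qr + Qe) = 2.0:
Cₑ = (178.0·2.0 − 164.0·0.03900) / 14.00 = 24.97 mg/L.

25.0 mg/L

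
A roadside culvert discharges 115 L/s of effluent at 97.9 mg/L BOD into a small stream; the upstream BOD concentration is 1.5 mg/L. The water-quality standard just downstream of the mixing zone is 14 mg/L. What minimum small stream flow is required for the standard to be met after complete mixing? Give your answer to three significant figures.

772 L/s

Set C_mix = 14: (Q·1.500 + 115.0·97.90) / (Q + 115.0) = 14
→ Q = 115.0·(97.90 − 14)/(14 − 1.500) = 771.9 L/s.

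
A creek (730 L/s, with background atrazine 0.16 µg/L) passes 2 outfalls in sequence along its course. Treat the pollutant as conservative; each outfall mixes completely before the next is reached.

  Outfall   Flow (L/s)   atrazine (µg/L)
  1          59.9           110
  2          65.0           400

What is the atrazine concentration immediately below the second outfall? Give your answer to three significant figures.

Outfall 1: combined Q = 789.9 L/s; C = (730.0·0.1600 + 59.90·110.0)/789.9 = 8.489 µg/L.
Outfall 2: combined Q = 854.9 L/s; C = (789.9·8.489 + 65.00·400.0)/854.9 = 38.26 µg/L.

38.3 µg/L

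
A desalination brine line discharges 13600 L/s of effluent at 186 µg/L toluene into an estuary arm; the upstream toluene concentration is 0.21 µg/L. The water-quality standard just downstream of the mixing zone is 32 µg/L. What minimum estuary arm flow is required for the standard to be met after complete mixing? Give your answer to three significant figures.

Set C_mix = 32: (Q·0.2100 + 13600·186.0) / (Q + 13600) = 32
→ Q = 13600·(186.0 − 32)/(32 − 0.2100) = 65880 L/s.

65900 L/s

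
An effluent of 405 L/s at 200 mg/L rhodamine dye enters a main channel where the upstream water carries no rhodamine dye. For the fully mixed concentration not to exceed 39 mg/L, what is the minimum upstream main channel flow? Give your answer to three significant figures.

1670 L/s

Set C_mix = 39: (Q·0 + 405.0·200.0) / (Q + 405.0) = 39
→ Q = 405.0·(200.0 − 39)/(39 − 0) = 1672 L/s.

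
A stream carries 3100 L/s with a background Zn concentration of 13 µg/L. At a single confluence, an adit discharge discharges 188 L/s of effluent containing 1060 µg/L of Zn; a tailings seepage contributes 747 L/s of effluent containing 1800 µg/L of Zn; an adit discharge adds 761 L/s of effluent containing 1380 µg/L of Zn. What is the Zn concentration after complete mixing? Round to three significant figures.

549 µg/L

Conservation of mass: C = (3100·13.00 + 188.0·1060 + 747.0·1800 + 761.0·1380) / 4796 = 2634000/4796 = 549.3 µg/L.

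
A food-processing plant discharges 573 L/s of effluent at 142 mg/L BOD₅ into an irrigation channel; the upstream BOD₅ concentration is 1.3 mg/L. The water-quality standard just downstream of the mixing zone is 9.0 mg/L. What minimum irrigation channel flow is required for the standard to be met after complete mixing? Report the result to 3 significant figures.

Set C_mix = 9.0: (Q·1.300 + 573.0·142.0) / (Q + 573.0) = 9.0
→ Q = 573.0·(142.0 − 9.0)/(9.0 − 1.300) = 9897 L/s.

9900 L/s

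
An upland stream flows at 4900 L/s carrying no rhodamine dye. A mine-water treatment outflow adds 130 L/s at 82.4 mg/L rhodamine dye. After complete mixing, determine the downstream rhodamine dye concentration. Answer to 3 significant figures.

2.13 mg/L

Mass balance: C = (4900·0 + 130.0·82.40) / 5030 = 10710/5030 = 2.130 mg/L.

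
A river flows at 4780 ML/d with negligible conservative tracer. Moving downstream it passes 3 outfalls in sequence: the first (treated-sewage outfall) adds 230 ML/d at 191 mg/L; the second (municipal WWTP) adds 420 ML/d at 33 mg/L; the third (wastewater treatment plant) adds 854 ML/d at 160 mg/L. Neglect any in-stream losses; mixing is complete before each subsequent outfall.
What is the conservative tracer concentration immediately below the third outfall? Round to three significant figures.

30.9 mg/L

Outfall 1: combined Q = 5010 ML/d; C = (4780·0 + 230.0·191.0)/5010 = 8.768 mg/L.
Outfall 2: combined Q = 5430 ML/d; C = (5010·8.768 + 420.0·33.00)/5430 = 10.64 mg/L.
Outfall 3: combined Q = 6284 ML/d; C = (5430·10.64 + 854.0·160.0)/6284 = 30.94 mg/L.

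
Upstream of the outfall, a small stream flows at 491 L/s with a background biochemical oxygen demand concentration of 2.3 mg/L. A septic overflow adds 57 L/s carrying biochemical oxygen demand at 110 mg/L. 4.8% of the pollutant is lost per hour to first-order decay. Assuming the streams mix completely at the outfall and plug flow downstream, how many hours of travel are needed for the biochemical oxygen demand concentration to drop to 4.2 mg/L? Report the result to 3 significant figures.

23.7 h

Flow-weighted average: C = (491.0·2.300 + 57.00·110.0) / 548.0 = 7399/548.0 = 13.50 mg/L.
4.8%/h lost → k = −ln(1 − 0.048) = 0.04919 h⁻¹.
13.50·exp(−k·t) = 4.2 → t = ln(13.50/4.2)/k = 85460 s = 23.74 h.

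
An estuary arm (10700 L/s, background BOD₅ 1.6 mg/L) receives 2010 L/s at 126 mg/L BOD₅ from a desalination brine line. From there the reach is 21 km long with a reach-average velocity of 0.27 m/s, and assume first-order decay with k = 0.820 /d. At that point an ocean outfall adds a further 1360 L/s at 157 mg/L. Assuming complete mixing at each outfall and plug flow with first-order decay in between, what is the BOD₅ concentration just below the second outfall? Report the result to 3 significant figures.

24.4 mg/L

Flow-weighted average: C = (10700·1.600 + 2010·126.0) / 12710 = 270400/12710 = 21.27 mg/L; combined flow 12710 L/s.
Travel time t = 21·1000 / 0.27 = 77780 s = 21.60 h.
Decay over the reach: 21.27·exp(−kt) = 21.27·0.4780 = 10.17 mg/L.
Second outfall: C = (12710·10.17 + 1360·157.0)/14070 = 24.36 mg/L.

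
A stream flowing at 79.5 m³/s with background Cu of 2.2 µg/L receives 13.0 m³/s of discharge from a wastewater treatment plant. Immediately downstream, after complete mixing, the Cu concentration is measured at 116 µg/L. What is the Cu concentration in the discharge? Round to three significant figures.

812 µg/L

Mass balance: 79.50·2.200 + 13.00·Cₑ = 92.50·116.0
→ Cₑ = (92.50·116.0 − 79.50·2.200) / 13.00 = 811.9 µg/L.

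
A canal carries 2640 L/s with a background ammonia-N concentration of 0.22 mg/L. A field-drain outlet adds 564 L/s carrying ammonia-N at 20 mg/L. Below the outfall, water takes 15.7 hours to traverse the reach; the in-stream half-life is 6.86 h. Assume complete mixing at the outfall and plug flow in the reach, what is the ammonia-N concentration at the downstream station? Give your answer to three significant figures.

0.758 mg/L

After mixing, C = (2640·0.2200 + 564.0·20.00) / 3204 = 11860/3204 = 3.702 mg/L.
Half-life 6.86 h → k = ln 2 / 6.86 = 0.1010 h⁻¹ = 2.425 d⁻¹.
Decay over the reach: 3.702·exp(−kt) = 3.702·0.2047 = 0.7577 mg/L.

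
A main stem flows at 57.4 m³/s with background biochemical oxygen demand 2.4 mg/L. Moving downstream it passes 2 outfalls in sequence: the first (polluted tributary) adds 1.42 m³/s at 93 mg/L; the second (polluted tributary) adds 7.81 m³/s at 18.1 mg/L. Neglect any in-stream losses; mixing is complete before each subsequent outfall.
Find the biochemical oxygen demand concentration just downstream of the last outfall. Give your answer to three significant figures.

6.17 mg/L

Below outfall 1: Q → 58.82 m³/s, C = (57.40·2.400 + 1.420·93.00)/58.82 = 4.587 mg/L.
Below outfall 2: Q → 66.63 m³/s, C = (58.82·4.587 + 7.810·18.10)/66.63 = 6.171 mg/L.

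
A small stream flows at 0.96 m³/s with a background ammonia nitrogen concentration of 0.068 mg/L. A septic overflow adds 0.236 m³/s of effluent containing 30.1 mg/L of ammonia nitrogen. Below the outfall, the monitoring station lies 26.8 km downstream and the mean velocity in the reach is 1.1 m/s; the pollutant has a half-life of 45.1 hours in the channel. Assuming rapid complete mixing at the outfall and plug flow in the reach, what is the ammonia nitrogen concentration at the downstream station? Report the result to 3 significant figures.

5.40 mg/L

Mass balance: C = (0.9600·0.06800 + 0.2360·30.10) / 1.196 = 7.169/1.196 = 5.994 mg/L.
Travel time t = 26.8·1000 / 1.1 = 24360 s = 6.768 h.
Half-life 45.1 h → k = ln 2 / 45.1 = 0.01537 h⁻¹ = 0.3689 d⁻¹.
After decay, C = 5.994 × e^(−kt) = 5.994 × 0.9012 = 5.402 mg/L.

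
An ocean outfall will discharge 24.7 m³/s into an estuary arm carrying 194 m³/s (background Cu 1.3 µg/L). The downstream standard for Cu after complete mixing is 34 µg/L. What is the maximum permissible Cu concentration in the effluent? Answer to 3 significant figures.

291 µg/L

At the limit, (Qr·Cr + Qe·Cₑ)/(Qr + Qe) = 34:
Cₑ = (218.7·34 − 194.0·1.300) / 24.70 = 290.8 µg/L.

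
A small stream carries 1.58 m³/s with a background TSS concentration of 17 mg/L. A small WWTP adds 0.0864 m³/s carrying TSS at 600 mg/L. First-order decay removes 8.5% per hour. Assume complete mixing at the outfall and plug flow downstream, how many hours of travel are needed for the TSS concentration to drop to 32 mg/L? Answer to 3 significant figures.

Flow-weighted average: C = (1.580·17.00 + 0.08640·600.0) / 1.666 = 78.70/1.666 = 47.23 mg/L.
8.5%/h lost → k = −ln(1 − 0.085) = 0.08883 h⁻¹.
47.23·exp(−k·t) = 32 → t = ln(47.23/32)/k = 15770 s = 4.382 h.

4.38 h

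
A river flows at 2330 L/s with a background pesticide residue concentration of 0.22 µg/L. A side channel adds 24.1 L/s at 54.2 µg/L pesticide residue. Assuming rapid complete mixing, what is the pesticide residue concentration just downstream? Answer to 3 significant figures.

0.773 µg/L

Mixed concentration C = ΣQC/ΣQ = (2330·0.2200 + 24.10·54.20) / 2354 = 1819/2354 = 0.7726 µg/L.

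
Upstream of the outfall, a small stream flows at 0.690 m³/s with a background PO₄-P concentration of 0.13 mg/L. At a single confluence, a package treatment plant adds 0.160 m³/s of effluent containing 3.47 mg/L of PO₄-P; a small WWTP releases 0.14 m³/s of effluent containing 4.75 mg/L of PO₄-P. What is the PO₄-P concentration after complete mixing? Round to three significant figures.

Flow-weighted average: C = (0.6900·0.1300 + 0.1600·3.470 + 0.1400·4.750) / 0.9900 = 1.310/0.9900 = 1.323 mg/L.

1.32 mg/L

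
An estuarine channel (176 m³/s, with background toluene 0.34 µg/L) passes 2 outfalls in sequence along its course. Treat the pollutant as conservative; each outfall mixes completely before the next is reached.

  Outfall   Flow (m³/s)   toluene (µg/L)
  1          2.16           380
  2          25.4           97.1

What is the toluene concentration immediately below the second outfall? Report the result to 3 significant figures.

After outfall 1: Q = 176.0 + 2.160 = 178.2 m³/s; C = (176.0·0.3400 + 2.160·380.0)/178.2 = 4.943 µg/L.
After outfall 2: Q = 178.2 + 25.40 = 203.6 m³/s; C = (178.2·4.943 + 25.40·97.10)/203.6 = 16.44 µg/L.

16.4 µg/L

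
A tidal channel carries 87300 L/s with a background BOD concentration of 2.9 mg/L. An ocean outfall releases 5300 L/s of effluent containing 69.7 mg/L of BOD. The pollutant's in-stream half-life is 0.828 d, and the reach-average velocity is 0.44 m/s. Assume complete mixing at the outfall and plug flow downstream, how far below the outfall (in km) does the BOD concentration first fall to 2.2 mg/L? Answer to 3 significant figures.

50.7 km

Conservation of mass: C = (87300·2.900 + 5300·69.70) / 92600 = 622600/92600 = 6.723 mg/L.
Half-life 0.828 d → k = ln 2 / 0.828 = 0.8371 d⁻¹.
Set 6.723·exp(−k·t) = 2.2 → t = ln(6.723/2.2)/k = 115300 s = 32.03 h.
Distance = v·t = 0.44·115300 = 50730 m = 50.73 km.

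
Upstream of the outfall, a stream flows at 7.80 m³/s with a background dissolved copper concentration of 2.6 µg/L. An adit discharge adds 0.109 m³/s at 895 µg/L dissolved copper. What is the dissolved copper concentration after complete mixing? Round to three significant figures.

Mass balance: C = (7.800·2.600 + 0.1090·895.0) / 7.909 = 117.8/7.909 = 14.90 µg/L.

14.9 µg/L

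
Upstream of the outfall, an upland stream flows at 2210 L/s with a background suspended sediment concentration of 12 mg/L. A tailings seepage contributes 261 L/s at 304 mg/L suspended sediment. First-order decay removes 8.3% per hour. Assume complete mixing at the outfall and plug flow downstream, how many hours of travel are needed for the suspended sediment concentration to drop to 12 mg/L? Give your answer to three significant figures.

After mixing, C = (2210·12.00 + 261.0·304.0) / 2471 = 105900/2471 = 42.84 mg/L.
8.3%/h lost → k = −ln(1 − 0.083) = 0.08665 h⁻¹.
42.84·exp(−k·t) = 12 → t = ln(42.84/12)/k = 52870 s = 14.69 h.

14.7 h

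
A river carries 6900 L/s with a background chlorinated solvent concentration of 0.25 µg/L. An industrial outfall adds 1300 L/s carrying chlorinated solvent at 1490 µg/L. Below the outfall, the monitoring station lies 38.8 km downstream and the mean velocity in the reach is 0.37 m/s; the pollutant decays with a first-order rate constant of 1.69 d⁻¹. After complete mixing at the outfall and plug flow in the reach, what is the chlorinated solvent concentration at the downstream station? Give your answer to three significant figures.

Mixed concentration C = ΣQC/ΣQ = (6900·0.2500 + 1300·1490) / 8200 = 1939000/8200 = 236.4 µg/L.
Travel time t = 38.8·1000 / 0.37 = 104900 s = 29.13 h.
Decay over the reach: 236.4·exp(−kt) = 236.4·0.1286 = 30.40 µg/L.

30.4 µg/L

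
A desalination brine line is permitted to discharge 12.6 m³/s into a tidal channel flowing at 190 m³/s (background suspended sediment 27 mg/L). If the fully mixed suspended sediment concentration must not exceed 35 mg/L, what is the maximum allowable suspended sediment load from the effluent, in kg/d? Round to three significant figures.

169000 kg/d

Mass balance at the limit: 190.0·27.00 + 12.60·Cₑ = 202.6·35 → Cₑ = 155.6 mg/L.
Load = 12.60 m³/s × 155.6 g/m³ × 86 400 s/d = 169400 kg/d.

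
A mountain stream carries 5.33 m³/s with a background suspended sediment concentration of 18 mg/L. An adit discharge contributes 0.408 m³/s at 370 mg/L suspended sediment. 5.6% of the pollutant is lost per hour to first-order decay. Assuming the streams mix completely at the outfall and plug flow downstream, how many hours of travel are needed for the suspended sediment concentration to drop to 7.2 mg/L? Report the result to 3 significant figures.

Mass balance: C = (5.330·18.00 + 0.4080·370.0) / 5.738 = 246.9/5.738 = 43.03 mg/L.
5.6%/h lost → k = −ln(1 − 0.056) = 0.05763 h⁻¹.
43.03·exp(−k·t) = 7.2 → t = ln(43.03/7.2)/k = 111700 s = 31.02 h.

31.0 h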